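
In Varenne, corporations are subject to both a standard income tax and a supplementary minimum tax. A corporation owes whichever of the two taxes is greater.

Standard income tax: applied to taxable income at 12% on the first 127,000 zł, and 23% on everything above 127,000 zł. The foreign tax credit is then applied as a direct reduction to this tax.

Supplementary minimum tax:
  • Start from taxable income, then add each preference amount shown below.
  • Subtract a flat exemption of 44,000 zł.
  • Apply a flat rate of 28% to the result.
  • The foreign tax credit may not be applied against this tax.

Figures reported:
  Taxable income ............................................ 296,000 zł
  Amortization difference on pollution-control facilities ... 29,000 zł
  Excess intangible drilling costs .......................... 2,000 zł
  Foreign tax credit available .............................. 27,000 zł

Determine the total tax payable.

79,240 zł

Supplementary minimum tax:
  Adjusted income: 296,000 zł + 29,000 zł + 2,000 zł = 327,000 zł
  Less exemption 44,000 zł → base 283,000 zł
  283,000 zł × 28% = 79,240 zł

Standard income tax:
  127,000 zł × 12% = 15,240 zł
  169,000 zł × 23% = 38,870 zł
  → 54,110 zł
  Less foreign tax credit 27,000 zł → 27,110 zł

79,240 zł > 27,110 zł, so the supplementary minimum tax is the binding amount.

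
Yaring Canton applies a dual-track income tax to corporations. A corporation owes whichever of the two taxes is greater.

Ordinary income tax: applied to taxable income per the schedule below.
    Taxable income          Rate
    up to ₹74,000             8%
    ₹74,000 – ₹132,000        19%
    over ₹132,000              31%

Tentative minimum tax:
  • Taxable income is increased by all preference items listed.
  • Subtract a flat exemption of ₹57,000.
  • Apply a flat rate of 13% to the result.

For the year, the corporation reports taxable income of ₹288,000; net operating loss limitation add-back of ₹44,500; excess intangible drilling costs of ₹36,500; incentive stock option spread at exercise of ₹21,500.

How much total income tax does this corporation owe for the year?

Ordinary income tax:
  ₹74,000 × 8% = ₹5,920
  ₹58,000 × 19% = ₹11,020
  ₹156,000 × 31% = ₹48,360
  → ₹65,300

Tentative minimum tax:
  Adjusted income: ₹288,000 + ₹44,500 + ₹36,500 + ₹21,500 = ₹390,500
  Less exemption ₹57,000 → base ₹333,500
  ₹333,500 × 13% = ₹43,355

₹65,300 > ₹43,355, so the ordinary income tax governs.

₹65,300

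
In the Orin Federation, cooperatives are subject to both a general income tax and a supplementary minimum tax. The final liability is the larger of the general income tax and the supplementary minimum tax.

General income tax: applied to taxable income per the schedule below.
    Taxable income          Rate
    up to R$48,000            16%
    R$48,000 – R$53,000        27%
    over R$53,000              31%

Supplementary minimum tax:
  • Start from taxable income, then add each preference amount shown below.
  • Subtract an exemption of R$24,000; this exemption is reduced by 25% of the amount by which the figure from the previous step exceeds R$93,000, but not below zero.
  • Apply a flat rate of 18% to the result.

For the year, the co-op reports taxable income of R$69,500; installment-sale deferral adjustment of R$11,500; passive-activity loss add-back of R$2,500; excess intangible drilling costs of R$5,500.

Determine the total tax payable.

Supplementary minimum tax:
  Adjusted income: R$69,500 + R$11,500 + R$2,500 + R$5,500 = R$89,000
  Exemption: R$89,000 ≤ R$93,000, so full R$24,000 applies
  Base: R$89,000 − R$24,000 = R$65,000
  R$65,000 × 18% = R$11,700

General income tax:
  R$48,000 × 16% = R$7,680
  R$5,000 × 27% = R$1,350
  R$16,500 × 31% = R$5,115
  → R$14,145

R$14,145 > R$11,700, so the general income tax governs.

R$14,145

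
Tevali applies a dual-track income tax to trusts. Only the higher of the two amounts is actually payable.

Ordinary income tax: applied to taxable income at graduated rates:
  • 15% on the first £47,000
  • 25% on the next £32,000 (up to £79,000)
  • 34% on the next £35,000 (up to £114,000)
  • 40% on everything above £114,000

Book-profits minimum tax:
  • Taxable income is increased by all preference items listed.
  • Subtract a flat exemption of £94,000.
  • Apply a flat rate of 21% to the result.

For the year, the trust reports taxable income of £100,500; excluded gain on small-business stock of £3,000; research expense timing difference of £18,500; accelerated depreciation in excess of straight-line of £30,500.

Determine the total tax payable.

£22,360

Ordinary income tax:
  £47,000 × 15% = £7,050
  £32,000 × 25% = £8,000
  £21,500 × 34% = £7,310
  → £22,360

Book-profits minimum tax:
  Adjusted income: £100,500 + £3,000 + £18,500 + £30,500 = £152,500
  Less exemption £94,000 → base £58,500
  £58,500 × 21% = £12,285

£22,360 > £12,285, so the ordinary income tax governs.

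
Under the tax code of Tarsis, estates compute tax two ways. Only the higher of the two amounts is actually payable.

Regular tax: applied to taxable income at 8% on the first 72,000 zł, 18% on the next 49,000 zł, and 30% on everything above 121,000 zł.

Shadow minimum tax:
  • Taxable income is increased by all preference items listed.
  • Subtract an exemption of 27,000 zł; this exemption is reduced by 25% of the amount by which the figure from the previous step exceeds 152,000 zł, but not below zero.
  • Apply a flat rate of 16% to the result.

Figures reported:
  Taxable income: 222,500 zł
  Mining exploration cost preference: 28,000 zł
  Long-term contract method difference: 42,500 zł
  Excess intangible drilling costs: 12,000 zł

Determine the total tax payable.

Shadow minimum tax:
  Adjusted income: 222,500 zł + 28,000 zł + 42,500 zł + 12,000 zł = 305,000 zł
  Exemption: 25% × (305,000 zł − 152,000 zł) = 38,250 zł ≥ 27,000 zł, so the exemption is fully phased out
  Base: 305,000 zł − 0 zł = 305,000 zł
  305,000 zł × 16% = 48,800 zł

Regular tax:
  72,000 zł × 8% = 5,760 zł
  49,000 zł × 18% = 8,820 zł
  101,500 zł × 30% = 30,450 zł
  → 45,030 zł

48,800 zł > 45,030 zł, so the shadow minimum tax is the binding amount.

48,800 zł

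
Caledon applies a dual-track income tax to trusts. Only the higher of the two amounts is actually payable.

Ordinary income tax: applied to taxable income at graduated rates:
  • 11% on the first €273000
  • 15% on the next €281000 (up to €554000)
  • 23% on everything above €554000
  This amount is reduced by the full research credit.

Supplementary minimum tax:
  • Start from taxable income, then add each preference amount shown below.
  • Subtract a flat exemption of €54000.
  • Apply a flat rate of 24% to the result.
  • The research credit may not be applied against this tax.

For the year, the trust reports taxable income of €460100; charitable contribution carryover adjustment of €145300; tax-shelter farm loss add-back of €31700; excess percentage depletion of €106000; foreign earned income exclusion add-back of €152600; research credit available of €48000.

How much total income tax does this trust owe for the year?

€202008

Supplementary minimum tax:
  Adjusted income: €460100 + €145300 + €31700 + €106000 + €152600 = €895700
  Less exemption €54000 → base €841700
  €841700 × 24% = €202008

Ordinary income tax:
  €273000 × 11% = €30030
  €187100 × 15% = €28065
  → €58095
  Less research credit €48000 → €10095

€202008 > €10095, so the supplementary minimum tax is the binding amount.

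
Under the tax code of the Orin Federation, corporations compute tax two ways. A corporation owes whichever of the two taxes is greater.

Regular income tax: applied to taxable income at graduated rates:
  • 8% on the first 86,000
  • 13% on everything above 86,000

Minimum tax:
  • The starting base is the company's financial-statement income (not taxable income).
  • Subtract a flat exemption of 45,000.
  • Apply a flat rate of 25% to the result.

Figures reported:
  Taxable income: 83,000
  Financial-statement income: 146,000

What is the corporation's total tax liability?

Regular income tax:
  83,000 × 8% = 6,640

Minimum tax:
  Base (financial-statement income): 146,000
  Less exemption 45,000 → base 101,000
  101,000 × 25% = 25,250

25,250 > 6,640, so the minimum tax is the binding amount.

25,250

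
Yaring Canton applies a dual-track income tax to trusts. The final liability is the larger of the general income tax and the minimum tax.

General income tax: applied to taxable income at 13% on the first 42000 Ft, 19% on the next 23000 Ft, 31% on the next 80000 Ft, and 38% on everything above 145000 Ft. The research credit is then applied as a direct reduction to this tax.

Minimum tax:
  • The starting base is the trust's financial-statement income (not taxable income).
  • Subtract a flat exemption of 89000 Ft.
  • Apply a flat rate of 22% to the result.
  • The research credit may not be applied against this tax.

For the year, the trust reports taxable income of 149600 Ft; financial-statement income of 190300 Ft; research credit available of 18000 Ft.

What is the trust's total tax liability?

General income tax:
  42000 Ft × 13% = 5460 Ft
  23000 Ft × 19% = 4370 Ft
  80000 Ft × 31% = 24800 Ft
  4600 Ft × 38% = 1748 Ft
  → 36378 Ft
  Less research credit 18000 Ft → 18378 Ft

Minimum tax:
  Base (financial-statement income): 190300 Ft
  Less exemption 89000 Ft → base 101300 Ft
  101300 Ft × 22% = 22286 Ft

22286 Ft > 18378 Ft, so the minimum tax is the binding amount.

22286 Ft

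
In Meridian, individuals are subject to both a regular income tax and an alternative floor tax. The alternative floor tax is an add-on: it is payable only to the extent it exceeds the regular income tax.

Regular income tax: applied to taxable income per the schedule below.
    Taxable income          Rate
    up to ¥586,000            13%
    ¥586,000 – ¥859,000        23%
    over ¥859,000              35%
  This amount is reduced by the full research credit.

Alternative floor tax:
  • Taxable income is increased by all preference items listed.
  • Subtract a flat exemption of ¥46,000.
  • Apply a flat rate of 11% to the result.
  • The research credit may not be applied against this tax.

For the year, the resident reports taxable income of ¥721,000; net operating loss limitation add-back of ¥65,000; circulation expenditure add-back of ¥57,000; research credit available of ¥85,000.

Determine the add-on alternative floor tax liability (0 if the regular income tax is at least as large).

Alternative floor tax:
  Adjusted income: ¥721,000 + ¥65,000 + ¥57,000 = ¥843,000
  Less exemption ¥46,000 → base ¥797,000
  ¥797,000 × 11% = ¥87,670

Regular income tax:
  ¥586,000 × 13% = ¥76,180
  ¥135,000 × 23% = ¥31,050
  → ¥107,230
  Less research credit ¥85,000 → ¥22,230

Excess of alternative floor tax over regular income tax: ¥87,670 − ¥22,230 = ¥65,440.

¥65,440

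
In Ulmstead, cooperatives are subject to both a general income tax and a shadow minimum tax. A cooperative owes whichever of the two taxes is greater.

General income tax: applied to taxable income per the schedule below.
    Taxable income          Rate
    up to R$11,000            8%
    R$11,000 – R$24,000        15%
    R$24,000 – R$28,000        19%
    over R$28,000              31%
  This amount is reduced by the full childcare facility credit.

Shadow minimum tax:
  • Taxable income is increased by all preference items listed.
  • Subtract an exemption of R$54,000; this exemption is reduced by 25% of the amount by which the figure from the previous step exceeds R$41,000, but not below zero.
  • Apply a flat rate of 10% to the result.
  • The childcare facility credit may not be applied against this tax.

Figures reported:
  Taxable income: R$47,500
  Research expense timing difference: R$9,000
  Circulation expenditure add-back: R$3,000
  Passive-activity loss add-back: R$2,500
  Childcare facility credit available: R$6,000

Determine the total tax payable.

General income tax:
  R$11,000 × 8% = R$880
  R$13,000 × 15% = R$1,950
  R$4,000 × 19% = R$760
  R$19,500 × 31% = R$6,045
  → R$9,635
  Less childcare facility credit R$6,000 → R$3,635

Shadow minimum tax:
  Adjusted income: R$47,500 + R$9,000 + R$3,000 + R$2,500 = R$62,000
  Exemption: R$54,000 − 25% × (R$62,000 − R$41,000) = R$54,000 − R$5,250 = R$48,750
  Base: R$62,000 − R$48,750 = R$13,250
  R$13,250 × 10% = R$1,325

R$3,635 > R$1,325, so the general income tax governs.

R$3,635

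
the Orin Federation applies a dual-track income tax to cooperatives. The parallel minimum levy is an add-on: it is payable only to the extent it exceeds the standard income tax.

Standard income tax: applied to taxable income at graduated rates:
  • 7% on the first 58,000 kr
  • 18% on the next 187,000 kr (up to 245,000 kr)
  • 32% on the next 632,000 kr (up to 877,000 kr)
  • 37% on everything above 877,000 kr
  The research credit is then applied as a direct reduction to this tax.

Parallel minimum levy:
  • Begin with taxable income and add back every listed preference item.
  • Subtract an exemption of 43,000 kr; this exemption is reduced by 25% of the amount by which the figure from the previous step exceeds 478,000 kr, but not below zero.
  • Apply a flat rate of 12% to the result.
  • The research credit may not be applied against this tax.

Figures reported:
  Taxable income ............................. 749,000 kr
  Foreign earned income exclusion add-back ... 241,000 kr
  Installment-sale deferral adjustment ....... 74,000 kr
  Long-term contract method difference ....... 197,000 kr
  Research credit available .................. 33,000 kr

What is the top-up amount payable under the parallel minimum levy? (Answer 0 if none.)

Standard income tax:
  58,000 kr × 7% = 4,060 kr
  187,000 kr × 18% = 33,660 kr
  504,000 kr × 32% = 161,280 kr
  → 199,000 kr
  Less research credit 33,000 kr → 166,000 kr

Parallel minimum levy:
  Adjusted income: 749,000 kr + 241,000 kr + 74,000 kr + 197,000 kr = 1,261,000 kr
  Exemption: 25% × (1,261,000 kr − 478,000 kr) = 195,750 kr ≥ 43,000 kr, so the exemption is fully phased out
  Base: 1,261,000 kr − 0 kr = 1,261,000 kr
  1,261,000 kr × 12% = 151,320 kr

151,320 kr ≤ 166,000 kr, so no add-on is due.

0 kr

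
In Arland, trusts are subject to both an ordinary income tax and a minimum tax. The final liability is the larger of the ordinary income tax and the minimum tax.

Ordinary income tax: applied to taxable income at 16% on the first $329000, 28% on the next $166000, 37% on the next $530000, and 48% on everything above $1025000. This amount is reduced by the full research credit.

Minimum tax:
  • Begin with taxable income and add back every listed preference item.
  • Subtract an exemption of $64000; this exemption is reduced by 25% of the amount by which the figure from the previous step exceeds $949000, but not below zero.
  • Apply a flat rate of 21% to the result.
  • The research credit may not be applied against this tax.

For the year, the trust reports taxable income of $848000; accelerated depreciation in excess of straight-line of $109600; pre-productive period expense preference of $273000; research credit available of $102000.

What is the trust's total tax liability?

$258426

Ordinary income tax:
  $329000 × 16% = $52640
  $166000 × 28% = $46480
  $353000 × 37% = $130610
  → $229730
  Less research credit $102000 → $127730

Minimum tax:
  Adjusted income: $848000 + $109600 + $273000 = $1230600
  Exemption: 25% × ($1230600 − $949000) = $70400 ≥ $64000, so the exemption is fully phased out
  Base: $1230600 − $0 = $1230600
  $1230600 × 21% = $258426

$258426 > $127730, so the minimum tax is the binding amount.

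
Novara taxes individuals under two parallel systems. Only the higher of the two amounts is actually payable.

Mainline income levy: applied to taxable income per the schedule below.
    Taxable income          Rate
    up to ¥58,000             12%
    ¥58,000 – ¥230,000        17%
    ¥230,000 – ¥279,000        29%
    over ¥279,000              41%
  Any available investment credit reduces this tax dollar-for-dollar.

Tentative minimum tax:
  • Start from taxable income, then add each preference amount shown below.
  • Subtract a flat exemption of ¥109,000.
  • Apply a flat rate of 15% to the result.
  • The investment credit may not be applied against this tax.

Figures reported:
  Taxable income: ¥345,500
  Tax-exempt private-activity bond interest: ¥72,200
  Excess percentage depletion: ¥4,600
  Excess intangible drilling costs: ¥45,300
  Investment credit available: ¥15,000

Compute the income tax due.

¥62,675

Mainline income levy:
  ¥58,000 × 12% = ¥6,960
  ¥172,000 × 17% = ¥29,240
  ¥49,000 × 29% = ¥14,210
  ¥66,500 × 41% = ¥27,265
  → ¥77,675
  Less investment credit ¥15,000 → ¥62,675

Tentative minimum tax:
  Adjusted income: ¥345,500 + ¥72,200 + ¥4,600 + ¥45,300 = ¥467,600
  Less exemption ¥109,000 → base ¥358,600
  ¥358,600 × 15% = ¥53,790

¥62,675 > ¥53,790, so the mainline income levy governs.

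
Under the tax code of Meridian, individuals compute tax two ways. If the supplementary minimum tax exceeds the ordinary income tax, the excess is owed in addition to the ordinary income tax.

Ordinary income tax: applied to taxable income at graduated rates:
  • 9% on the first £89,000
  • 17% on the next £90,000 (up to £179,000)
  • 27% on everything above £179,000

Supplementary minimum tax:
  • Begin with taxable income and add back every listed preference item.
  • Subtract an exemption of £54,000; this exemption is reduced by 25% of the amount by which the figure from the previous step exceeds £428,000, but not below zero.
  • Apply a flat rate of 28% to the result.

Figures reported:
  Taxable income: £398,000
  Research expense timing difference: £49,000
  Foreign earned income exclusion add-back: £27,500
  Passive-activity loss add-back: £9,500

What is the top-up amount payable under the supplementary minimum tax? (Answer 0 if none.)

Ordinary income tax:
  £89,000 × 9% = £8,010
  £90,000 × 17% = £15,300
  £219,000 × 27% = £59,130
  → £82,440

Supplementary minimum tax:
  Adjusted income: £398,000 + £49,000 + £27,500 + £9,500 = £484,000
  Exemption: £54,000 − 25% × (£484,000 − £428,000) = £54,000 − £14,000 = £40,000
  Base: £484,000 − £40,000 = £444,000
  £444,000 × 28% = £124,320

Excess of supplementary minimum tax over ordinary income tax: £124,320 − £82,440 = £41,880.

£41,880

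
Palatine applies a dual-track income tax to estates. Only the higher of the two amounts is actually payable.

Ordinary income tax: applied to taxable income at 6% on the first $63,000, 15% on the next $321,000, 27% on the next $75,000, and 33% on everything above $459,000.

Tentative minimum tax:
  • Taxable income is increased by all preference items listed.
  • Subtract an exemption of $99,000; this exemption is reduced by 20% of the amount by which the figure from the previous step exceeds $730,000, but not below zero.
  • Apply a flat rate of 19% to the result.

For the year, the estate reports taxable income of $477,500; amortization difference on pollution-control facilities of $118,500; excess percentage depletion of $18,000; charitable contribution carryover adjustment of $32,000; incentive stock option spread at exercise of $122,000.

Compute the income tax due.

Ordinary income tax:
  $63,000 × 6% = $3,780
  $321,000 × 15% = $48,150
  $75,000 × 27% = $20,250
  $18,500 × 33% = $6,105
  → $78,285

Tentative minimum tax:
  Adjusted income: $477,500 + $118,500 + $18,000 + $32,000 + $122,000 = $768,000
  Exemption: $99,000 − 20% × ($768,000 − $730,000) = $99,000 − $7,600 = $91,400
  Base: $768,000 − $91,400 = $676,600
  $676,600 × 19% = $128,554

$128,554 > $78,285, so the tentative minimum tax is the binding amount.

$128,554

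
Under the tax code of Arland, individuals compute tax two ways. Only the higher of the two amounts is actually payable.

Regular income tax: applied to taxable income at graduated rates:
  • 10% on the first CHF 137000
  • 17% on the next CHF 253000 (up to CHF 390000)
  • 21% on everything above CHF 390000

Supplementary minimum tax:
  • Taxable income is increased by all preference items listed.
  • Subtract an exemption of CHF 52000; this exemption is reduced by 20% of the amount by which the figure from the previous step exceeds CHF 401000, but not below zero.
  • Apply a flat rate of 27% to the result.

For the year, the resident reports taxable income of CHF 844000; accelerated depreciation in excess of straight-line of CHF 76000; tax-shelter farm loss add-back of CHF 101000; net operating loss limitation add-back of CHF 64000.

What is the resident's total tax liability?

CHF 292950

Regular income tax:
  CHF 137000 × 10% = CHF 13700
  CHF 253000 × 17% = CHF 43010
  CHF 454000 × 21% = CHF 95340
  → CHF 152050

Supplementary minimum tax:
  Adjusted income: CHF 844000 + CHF 76000 + CHF 101000 + CHF 64000 = CHF 1085000
  Exemption: 20% × (CHF 1085000 − CHF 401000) = CHF 136800 ≥ CHF 52000, so the exemption is fully phased out
  Base: CHF 1085000 − CHF 0 = CHF 1085000
  CHF 1085000 × 27% = CHF 292950

CHF 292950 > CHF 152050, so the supplementary minimum tax is the binding amount.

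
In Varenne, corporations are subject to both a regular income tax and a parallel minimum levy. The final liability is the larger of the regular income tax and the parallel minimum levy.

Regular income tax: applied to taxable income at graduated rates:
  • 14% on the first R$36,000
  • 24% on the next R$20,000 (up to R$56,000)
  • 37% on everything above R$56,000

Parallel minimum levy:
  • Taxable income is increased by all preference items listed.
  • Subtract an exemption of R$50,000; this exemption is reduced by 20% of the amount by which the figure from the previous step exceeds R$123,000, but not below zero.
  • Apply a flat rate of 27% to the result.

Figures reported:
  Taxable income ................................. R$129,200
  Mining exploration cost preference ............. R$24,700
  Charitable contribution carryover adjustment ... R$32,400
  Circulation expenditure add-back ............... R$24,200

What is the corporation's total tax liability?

Parallel minimum levy:
  Adjusted income: R$129,200 + R$24,700 + R$32,400 + R$24,200 = R$210,500
  Exemption: R$50,000 − 20% × (R$210,500 − R$123,000) = R$50,000 − R$17,500 = R$32,500
  Base: R$210,500 − R$32,500 = R$178,000
  R$178,000 × 27% = R$48,060

Regular income tax:
  R$36,000 × 14% = R$5,040
  R$20,000 × 24% = R$4,800
  R$73,200 × 37% = R$27,084
  → R$36,924

R$48,060 > R$36,924, so the parallel minimum levy is the binding amount.

R$48,060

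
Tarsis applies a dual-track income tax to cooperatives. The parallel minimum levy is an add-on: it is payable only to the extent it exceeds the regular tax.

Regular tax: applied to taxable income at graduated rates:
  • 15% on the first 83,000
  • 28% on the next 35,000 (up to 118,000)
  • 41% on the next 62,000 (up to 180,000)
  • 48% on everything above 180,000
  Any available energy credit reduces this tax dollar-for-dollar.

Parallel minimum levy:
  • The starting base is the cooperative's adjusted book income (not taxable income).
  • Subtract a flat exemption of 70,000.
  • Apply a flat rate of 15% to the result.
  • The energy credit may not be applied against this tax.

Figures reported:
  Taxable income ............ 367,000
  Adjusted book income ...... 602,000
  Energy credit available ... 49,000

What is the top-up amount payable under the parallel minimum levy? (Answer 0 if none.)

Parallel minimum levy:
  Base (adjusted book income): 602,000
  Less exemption 70,000 → base 532,000
  532,000 × 15% = 79,800

Regular tax:
  83,000 × 15% = 12,450
  35,000 × 28% = 9,800
  62,000 × 41% = 25,420
  187,000 × 48% = 89,760
  → 137,430
  Less energy credit 49,000 → 88,430

79,800 ≤ 88,430, so no add-on is due.

0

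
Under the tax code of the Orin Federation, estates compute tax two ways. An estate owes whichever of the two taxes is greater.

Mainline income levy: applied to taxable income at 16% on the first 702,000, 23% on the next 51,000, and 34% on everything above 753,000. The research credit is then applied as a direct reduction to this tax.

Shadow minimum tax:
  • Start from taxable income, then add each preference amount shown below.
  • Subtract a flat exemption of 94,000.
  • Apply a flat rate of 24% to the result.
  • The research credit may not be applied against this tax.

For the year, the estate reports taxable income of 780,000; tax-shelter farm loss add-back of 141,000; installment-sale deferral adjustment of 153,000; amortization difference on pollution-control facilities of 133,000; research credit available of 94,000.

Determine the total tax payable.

Shadow minimum tax:
  Adjusted income: 780,000 + 141,000 + 153,000 + 133,000 = 1,207,000
  Less exemption 94,000 → base 1,113,000
  1,113,000 × 24% = 267,120

Mainline income levy:
  702,000 × 16% = 112,320
  51,000 × 23% = 11,730
  27,000 × 34% = 9,180
  → 133,230
  Less research credit 94,000 → 39,230

267,120 > 39,230, so the shadow minimum tax is the binding amount.

267,120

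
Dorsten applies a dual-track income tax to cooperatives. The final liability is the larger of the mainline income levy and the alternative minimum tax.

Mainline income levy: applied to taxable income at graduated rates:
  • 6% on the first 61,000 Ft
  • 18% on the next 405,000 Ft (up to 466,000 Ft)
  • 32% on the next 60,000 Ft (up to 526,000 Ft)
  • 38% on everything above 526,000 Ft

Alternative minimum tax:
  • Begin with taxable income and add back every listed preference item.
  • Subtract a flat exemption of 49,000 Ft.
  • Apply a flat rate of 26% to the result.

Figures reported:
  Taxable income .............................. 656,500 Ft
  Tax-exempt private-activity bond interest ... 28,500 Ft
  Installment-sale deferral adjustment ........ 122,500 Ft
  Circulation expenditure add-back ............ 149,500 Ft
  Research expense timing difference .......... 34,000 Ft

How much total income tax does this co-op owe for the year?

244,920 Ft

Mainline income levy:
  61,000 Ft × 6% = 3,660 Ft
  405,000 Ft × 18% = 72,900 Ft
  60,000 Ft × 32% = 19,200 Ft
  130,500 Ft × 38% = 49,590 Ft
  → 145,350 Ft

Alternative minimum tax:
  Adjusted income: 656,500 Ft + 28,500 Ft + 122,500 Ft + 149,500 Ft + 34,000 Ft = 991,000 Ft
  Less exemption 49,000 Ft → base 942,000 Ft
  942,000 Ft × 26% = 244,920 Ft

244,920 Ft > 145,350 Ft, so the alternative minimum tax is the binding amount.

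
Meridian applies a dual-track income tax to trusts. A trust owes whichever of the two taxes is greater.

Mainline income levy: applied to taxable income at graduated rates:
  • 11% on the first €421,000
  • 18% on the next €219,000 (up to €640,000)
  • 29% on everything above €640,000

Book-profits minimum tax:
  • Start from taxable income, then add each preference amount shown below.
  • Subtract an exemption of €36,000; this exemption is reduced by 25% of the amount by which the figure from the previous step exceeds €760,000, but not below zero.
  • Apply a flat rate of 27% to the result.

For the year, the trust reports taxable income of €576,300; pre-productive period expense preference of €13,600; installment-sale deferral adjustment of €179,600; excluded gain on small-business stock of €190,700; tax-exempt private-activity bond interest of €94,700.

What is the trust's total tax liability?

Book-profits minimum tax:
  Adjusted income: €576,300 + €13,600 + €179,600 + €190,700 + €94,700 = €1,054,900
  Exemption: 25% × (€1,054,900 − €760,000) = €73,725 ≥ €36,000, so the exemption is fully phased out
  Base: €1,054,900 − €0 = €1,054,900
  €1,054,900 × 27% = €284,823

Mainline income levy:
  €421,000 × 11% = €46,310
  €155,300 × 18% = €27,954
  → €74,264

€284,823 > €74,264, so the book-profits minimum tax is the binding amount.

€284,823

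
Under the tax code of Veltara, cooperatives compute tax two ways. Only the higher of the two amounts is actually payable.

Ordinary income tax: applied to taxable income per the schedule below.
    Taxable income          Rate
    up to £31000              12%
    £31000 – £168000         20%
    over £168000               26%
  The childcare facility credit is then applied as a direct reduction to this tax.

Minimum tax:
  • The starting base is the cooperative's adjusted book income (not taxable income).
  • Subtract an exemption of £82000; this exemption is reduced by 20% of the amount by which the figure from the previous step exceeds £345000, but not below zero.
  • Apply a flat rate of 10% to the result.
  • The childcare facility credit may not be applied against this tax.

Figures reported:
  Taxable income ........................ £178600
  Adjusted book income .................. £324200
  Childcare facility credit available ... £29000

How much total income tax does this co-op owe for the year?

£24220

Minimum tax:
  Base (adjusted book income): £324200
  Exemption: £324200 ≤ £345000, so full £82000 applies
  Base: £324200 − £82000 = £242200
  £242200 × 10% = £24220

Ordinary income tax:
  £31000 × 12% = £3720
  £137000 × 20% = £27400
  £10600 × 26% = £2756
  → £33876
  Less childcare facility credit £29000 → £4876

£24220 > £4876, so the minimum tax is the binding amount.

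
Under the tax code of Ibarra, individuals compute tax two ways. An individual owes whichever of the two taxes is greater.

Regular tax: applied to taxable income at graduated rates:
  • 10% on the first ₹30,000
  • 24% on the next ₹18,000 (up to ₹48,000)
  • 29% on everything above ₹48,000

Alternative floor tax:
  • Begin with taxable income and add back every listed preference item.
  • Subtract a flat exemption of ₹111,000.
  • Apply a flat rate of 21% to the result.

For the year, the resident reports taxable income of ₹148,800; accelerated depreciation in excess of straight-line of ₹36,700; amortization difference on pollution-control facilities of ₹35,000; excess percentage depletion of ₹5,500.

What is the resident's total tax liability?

Regular tax:
  ₹30,000 × 10% = ₹3,000
  ₹18,000 × 24% = ₹4,320
  ₹100,800 × 29% = ₹29,232
  → ₹36,552

Alternative floor tax:
  Adjusted income: ₹148,800 + ₹36,700 + ₹35,000 + ₹5,500 = ₹226,000
  Less exemption ₹111,000 → base ₹115,000
  ₹115,000 × 21% = ₹24,150

₹36,552 > ₹24,150, so the regular tax governs.

₹36,552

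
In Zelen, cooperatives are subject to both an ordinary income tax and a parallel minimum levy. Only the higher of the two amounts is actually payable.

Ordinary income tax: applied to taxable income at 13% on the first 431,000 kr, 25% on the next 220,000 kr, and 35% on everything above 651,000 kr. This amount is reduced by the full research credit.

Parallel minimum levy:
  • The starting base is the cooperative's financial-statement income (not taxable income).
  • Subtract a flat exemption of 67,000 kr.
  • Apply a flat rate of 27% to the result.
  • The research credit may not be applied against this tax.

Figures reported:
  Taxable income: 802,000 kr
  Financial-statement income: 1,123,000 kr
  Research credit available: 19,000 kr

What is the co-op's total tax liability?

Parallel minimum levy:
  Base (financial-statement income): 1,123,000 kr
  Less exemption 67,000 kr → base 1,056,000 kr
  1,056,000 kr × 27% = 285,120 kr

Ordinary income tax:
  431,000 kr × 13% = 56,030 kr
  220,000 kr × 25% = 55,000 kr
  151,000 kr × 35% = 52,850 kr
  → 163,880 kr
  Less research credit 19,000 kr → 144,880 kr

285,120 kr > 144,880 kr, so the parallel minimum levy is the binding amount.

285,120 kr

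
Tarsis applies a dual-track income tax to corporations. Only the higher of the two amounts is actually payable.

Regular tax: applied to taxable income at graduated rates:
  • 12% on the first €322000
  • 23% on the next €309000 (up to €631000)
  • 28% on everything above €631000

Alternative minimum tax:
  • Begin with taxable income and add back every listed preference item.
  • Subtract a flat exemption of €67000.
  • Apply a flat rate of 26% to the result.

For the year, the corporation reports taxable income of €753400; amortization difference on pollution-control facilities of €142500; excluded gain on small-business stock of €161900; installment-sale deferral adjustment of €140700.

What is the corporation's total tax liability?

€294190

Regular tax:
  €322000 × 12% = €38640
  €309000 × 23% = €71070
  €122400 × 28% = €34272
  → €143982

Alternative minimum tax:
  Adjusted income: €753400 + €142500 + €161900 + €140700 = €1198500
  Less exemption €67000 → base €1131500
  €1131500 × 26% = €294190

€294190 > €143982, so the alternative minimum tax is the binding amount.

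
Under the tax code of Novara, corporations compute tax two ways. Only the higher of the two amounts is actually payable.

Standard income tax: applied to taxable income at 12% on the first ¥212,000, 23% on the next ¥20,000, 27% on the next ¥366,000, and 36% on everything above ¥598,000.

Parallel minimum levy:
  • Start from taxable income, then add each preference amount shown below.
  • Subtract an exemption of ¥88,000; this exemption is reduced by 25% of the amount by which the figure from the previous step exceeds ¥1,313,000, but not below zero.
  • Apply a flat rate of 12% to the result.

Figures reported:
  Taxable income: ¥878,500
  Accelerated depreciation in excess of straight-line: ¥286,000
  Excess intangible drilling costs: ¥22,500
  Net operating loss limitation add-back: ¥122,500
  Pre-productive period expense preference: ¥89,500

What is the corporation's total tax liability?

¥229,840

Standard income tax:
  ¥212,000 × 12% = ¥25,440
  ¥20,000 × 23% = ¥4,600
  ¥366,000 × 27% = ¥98,820
  ¥280,500 × 36% = ¥100,980
  → ¥229,840

Parallel minimum levy:
  Adjusted income: ¥878,500 + ¥286,000 + ¥22,500 + ¥122,500 + ¥89,500 = ¥1,399,000
  Exemption: ¥88,000 − 25% × (¥1,399,000 − ¥1,313,000) = ¥88,000 − ¥21,500 = ¥66,500
  Base: ¥1,399,000 − ¥66,500 = ¥1,332,500
  ¥1,332,500 × 12% = ¥159,900

¥229,840 > ¥159,900, so the standard income tax governs.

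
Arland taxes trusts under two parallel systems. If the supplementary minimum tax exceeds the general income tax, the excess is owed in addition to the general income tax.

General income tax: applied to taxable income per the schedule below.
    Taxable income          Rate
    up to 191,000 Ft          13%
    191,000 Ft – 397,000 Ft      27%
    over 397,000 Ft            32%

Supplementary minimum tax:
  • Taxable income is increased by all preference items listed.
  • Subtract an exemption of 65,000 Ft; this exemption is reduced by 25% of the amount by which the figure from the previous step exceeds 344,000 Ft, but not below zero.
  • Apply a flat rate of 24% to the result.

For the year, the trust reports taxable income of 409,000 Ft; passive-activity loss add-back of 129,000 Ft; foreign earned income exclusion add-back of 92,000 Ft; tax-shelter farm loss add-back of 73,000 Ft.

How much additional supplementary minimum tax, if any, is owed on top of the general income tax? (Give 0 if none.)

Supplementary minimum tax:
  Adjusted income: 409,000 Ft + 129,000 Ft + 92,000 Ft + 73,000 Ft = 703,000 Ft
  Exemption: 25% × (703,000 Ft − 344,000 Ft) = 89,750 Ft ≥ 65,000 Ft, so the exemption is fully phased out
  Base: 703,000 Ft − 0 Ft = 703,000 Ft
  703,000 Ft × 24% = 168,720 Ft

General income tax:
  191,000 Ft × 13% = 24,830 Ft
  206,000 Ft × 27% = 55,620 Ft
  12,000 Ft × 32% = 3,840 Ft
  → 84,290 Ft

Excess of supplementary minimum tax over general income tax: 168,720 Ft − 84,290 Ft = 84,430 Ft.

84,430 Ft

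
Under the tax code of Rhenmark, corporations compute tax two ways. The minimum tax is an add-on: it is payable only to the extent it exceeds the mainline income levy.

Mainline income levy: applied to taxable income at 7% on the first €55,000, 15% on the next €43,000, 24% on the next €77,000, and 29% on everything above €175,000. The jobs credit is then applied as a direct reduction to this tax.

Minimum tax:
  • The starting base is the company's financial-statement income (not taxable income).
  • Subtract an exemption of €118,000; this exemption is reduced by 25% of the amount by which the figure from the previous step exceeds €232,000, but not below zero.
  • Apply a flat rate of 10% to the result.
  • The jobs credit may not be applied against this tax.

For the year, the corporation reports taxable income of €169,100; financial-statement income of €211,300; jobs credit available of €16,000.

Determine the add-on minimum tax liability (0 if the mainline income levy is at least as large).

€0

Mainline income levy:
  €55,000 × 7% = €3,850
  €43,000 × 15% = €6,450
  €71,100 × 24% = €17,064
  → €27,364
  Less jobs credit €16,000 → €11,364

Minimum tax:
  Base (financial-statement income): €211,300
  Exemption: €211,300 ≤ €232,000, so full €118,000 applies
  Base: €211,300 − €118,000 = €93,300
  €93,300 × 10% = €9,330

€9,330 ≤ €11,364, so no add-on is due.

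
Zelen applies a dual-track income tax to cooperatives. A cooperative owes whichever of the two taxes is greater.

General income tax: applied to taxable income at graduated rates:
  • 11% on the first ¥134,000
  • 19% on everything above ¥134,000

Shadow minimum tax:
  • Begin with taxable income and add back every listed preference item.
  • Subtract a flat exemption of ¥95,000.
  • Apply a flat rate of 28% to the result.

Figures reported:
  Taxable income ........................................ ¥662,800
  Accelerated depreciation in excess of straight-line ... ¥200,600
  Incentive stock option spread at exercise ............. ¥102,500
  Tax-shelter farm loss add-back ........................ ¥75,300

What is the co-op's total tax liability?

Shadow minimum tax:
  Adjusted income: ¥662,800 + ¥200,600 + ¥102,500 + ¥75,300 = ¥1,041,200
  Less exemption ¥95,000 → base ¥946,200
  ¥946,200 × 28% = ¥264,936

General income tax:
  ¥134,000 × 11% = ¥14,740
  ¥528,800 × 19% = ¥100,472
  → ¥115,212

¥264,936 > ¥115,212, so the shadow minimum tax is the binding amount.

¥264,936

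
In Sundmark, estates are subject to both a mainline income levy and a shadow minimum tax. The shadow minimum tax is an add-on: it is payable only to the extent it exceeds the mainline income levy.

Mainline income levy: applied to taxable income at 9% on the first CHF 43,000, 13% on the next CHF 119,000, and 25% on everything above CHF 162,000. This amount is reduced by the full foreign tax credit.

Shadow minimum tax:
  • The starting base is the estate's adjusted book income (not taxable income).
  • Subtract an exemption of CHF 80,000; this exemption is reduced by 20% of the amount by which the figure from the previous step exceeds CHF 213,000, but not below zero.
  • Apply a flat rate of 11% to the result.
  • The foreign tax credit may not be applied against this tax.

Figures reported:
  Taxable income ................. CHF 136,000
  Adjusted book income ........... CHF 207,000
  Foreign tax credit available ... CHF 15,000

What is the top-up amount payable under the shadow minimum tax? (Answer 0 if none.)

Mainline income levy:
  CHF 43,000 × 9% = CHF 3,870
  CHF 93,000 × 13% = CHF 12,090
  → CHF 15,960
  Less foreign tax credit CHF 15,000 → CHF 960

Shadow minimum tax:
  Base (adjusted book income): CHF 207,000
  Exemption: CHF 207,000 ≤ CHF 213,000, so full CHF 80,000 applies
  Base: CHF 207,000 − CHF 80,000 = CHF 127,000
  CHF 127,000 × 11% = CHF 13,970

Excess of shadow minimum tax over mainline income levy: CHF 13,970 − CHF 960 = CHF 13,010.

CHF 13,010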